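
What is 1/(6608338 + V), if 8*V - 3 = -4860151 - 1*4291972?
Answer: 1/5464323 ≈ 1.8301e-7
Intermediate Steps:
V = -1144015 (V = 3/8 + (-4860151 - 1*4291972)/8 = 3/8 + (-4860151 - 4291972)/8 = 3/8 + (⅛)*(-9152123) = 3/8 - 9152123/8 = -1144015)
1/(6608338 + V) = 1/(6608338 - 1144015) = 1/5464323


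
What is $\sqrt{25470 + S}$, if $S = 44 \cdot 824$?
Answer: $\sqrt{61726} \approx 248.45$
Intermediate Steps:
$S = 36256$
$\sqrt{25470 + S} = \sqrt{25470 + 36256} = \sqrt{61726}$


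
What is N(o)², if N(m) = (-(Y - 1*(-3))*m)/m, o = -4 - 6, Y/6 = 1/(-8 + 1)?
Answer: 225/49 ≈ 4.5918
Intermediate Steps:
Y = -6/7 (Y = 6/(-8 + 1) = 6/(-7) = 6*(-⅐) = -6/7 ≈ -0.85714)
o = -10
N(m) = -15/7 (N(m) = (-(-6/7 - 1*(-3))*m)/m = (-(-6/7 + 3)*m)/m = (-15*m/7)/m = -15/7)
N(o)² = (-15/7)² = 225/49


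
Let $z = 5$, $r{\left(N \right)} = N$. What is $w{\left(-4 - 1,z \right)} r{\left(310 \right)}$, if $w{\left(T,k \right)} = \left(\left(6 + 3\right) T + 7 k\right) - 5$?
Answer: $-4650$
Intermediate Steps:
$w{\left(T,k \right)} = -5 + 7 k + 9 T$ ($w{\left(T,k \right)} = \left(9 T + 7 k\right) - 5 = \left(7 k + 9 T\right) - 5 = -5 + 7 k + 9 T$)
$w{\left(-4 - 1,z \right)} r{\left(310 \right)} = \left(-5 + 7 \cdot 5 + 9 \left(-4 - 1\right)\right) 310 = \left(-5 + 35 + 9 \left(-4 - 1\right)\right) 310 = \left(-5 + 35 + 9 \left(-5\right)\right) 310 = \left(-5 + 35 - 45\right) 310 = \left(-15\right) 310 = -4650$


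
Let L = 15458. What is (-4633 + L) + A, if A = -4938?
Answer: 5887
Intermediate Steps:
(-4633 + L) + A = (-4633 + 15458) - 4938 = 10825 - 4938 = 5887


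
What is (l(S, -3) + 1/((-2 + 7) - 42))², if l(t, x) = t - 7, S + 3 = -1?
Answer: 166464/1369 ≈ 121.60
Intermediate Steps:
S = -4 (S = -3 - 1 = -4)
l(t, x) = -7 + t
(l(S, -3) + 1/((-2 + 7) - 42))² = ((-7 - 4) + 1/((-2 + 7) - 42))² = (-11 + 1/(5 - 42))² = (-11 + 1/(-37))² = (-11 - 1/37)² = (-408/37)² = 166464/1369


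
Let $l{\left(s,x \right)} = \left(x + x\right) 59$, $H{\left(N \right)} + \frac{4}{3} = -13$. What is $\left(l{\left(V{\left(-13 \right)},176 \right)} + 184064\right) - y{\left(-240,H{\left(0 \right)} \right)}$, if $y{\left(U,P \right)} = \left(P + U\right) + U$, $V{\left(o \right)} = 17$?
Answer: $\frac{615979}{3} \approx 2.0533 \cdot 10^{5}$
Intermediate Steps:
$H{\left(N \right)} = - \frac{43}{3}$ ($H{\left(N \right)} = - \frac{4}{3} - 13 = - \frac{43}{3}$)
$l{\left(s,x \right)} = 118 x$ ($l{\left(s,x \right)} = 2 x 59 = 118 x$)
$y{\left(U,P \right)} = P + 2 U$
$\left(l{\left(V{\left(-13 \right)},176 \right)} + 184064\right) - y{\left(-240,H{\left(0 \right)} \right)} = \left(118 \cdot 176 + 184064\right) - \left(- \frac{43}{3} + 2 \left(-240\right)\right) = \left(20768 + 184064\right) - \left(- \frac{43}{3} - 480\right) = 204832 - - \frac{1483}{3} = 204832 + \frac{1483}{3} = \frac{615979}{3}$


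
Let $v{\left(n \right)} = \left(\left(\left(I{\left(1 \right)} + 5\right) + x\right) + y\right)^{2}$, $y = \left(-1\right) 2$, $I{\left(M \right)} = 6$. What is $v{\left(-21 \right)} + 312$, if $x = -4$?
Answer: $337$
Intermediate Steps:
$y = -2$
$v{\left(n \right)} = 25$ ($v{\left(n \right)} = \left(\left(\left(6 + 5\right) - 4\right) - 2\right)^{2} = \left(\left(11 - 4\right) - 2\right)^{2} = \left(7 - 2\right)^{2} = 5^{2} = 25$)
$v{\left(-21 \right)} + 312 = 25 + 312 = 337$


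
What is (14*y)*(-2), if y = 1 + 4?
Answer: -140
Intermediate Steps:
y = 5
(14*y)*(-2) = (14*5)*(-2) = 70*(-2) = -140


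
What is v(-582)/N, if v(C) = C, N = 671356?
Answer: -291/335678 ≈ -0.00086690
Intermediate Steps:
v(-582)/N = -582/671356 = -582*1/671356 = -291/335678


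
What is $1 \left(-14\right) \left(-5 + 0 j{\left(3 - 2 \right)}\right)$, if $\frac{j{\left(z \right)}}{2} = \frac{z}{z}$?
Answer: $70$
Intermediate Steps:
$j{\left(z \right)} = 2$ ($j{\left(z \right)} = 2 \frac{z}{z} = 2 \cdot 1 = 2$)
$1 \left(-14\right) \left(-5 + 0 j{\left(3 - 2 \right)}\right) = 1 \left(-14\right) \left(-5 + 0 \cdot 2\right) = - 14 \left(-5 + 0\right) = \left(-14\right) \left(-5\right) = 70$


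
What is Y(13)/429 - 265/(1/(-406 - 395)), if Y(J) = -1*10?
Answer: 91061675/429 ≈ 2.1227e+5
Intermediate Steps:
Y(J) = -10
Y(13)/429 - 265/(1/(-406 - 395)) = -10/429 - 265/(1/(-406 - 395)) = -10*1/429 - 265/(1/(-801)) = -10/429 - 265/(-1/801) = -10/429 - 265*(-801) = -10/429 + 212265 = 91061675/429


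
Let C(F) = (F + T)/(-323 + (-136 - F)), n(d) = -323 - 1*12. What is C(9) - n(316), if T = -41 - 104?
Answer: 39229/117 ≈ 335.29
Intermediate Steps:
T = -145
n(d) = -335 (n(d) = -323 - 12 = -335)
C(F) = (-145 + F)/(-459 - F) (C(F) = (F - 145)/(-323 + (-136 - F)) = (-145 + F)/(-459 - F))
C(9) - n(316) = (145 - 1*9)/(459 + 9) - 1*(-335) = (145 - 9)/468 + 335 = (1/468)*136 + 335 = 34/117 + 335 = 39229/117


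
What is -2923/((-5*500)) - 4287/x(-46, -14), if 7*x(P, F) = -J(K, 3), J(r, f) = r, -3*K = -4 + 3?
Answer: 225070423/2500 ≈ 90028.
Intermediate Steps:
K = ⅓ (K = -(-4 + 3)/3 = -⅓*(-1) = ⅓ ≈ 0.33333)
x(P, F) = -1/21 (x(P, F) = (-1*⅓)/7 = (⅐)*(-⅓) = -1/21)
-2923/((-5*500)) - 4287/x(-46, -14) = -2923/((-5*500)) - 4287/(-1/21) = -2923/(-2500) - 4287*(-21) = -2923*(-1/2500) + 90027 = 2923/2500 + 90027 = 225070423/2500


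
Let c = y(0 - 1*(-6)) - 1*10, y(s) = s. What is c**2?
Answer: 16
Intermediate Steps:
c = -4 (c = (0 - 1*(-6)) - 1*10 = (0 + 6) - 10 = 6 - 10 = -4)
c**2 = (-4)**2 = 16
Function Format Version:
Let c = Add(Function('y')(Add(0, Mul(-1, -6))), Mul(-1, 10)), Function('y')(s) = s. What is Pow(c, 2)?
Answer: 16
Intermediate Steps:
c = -4 (c = Add(Add(0, Mul(-1, -6)), Mul(-1, 10)) = Add(Add(0, 6), -10) = Add(6, -10) = -4)
Pow(c, 2) = Pow(-4, 2) = 16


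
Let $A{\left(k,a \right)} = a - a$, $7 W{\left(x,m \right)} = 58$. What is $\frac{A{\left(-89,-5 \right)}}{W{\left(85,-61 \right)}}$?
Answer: $0$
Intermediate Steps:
$W{\left(x,m \right)} = \frac{58}{7}$ ($W{\left(x,m \right)} = \frac{1}{7} \cdot 58 = \frac{58}{7}$)
$A{\left(k,a \right)} = 0$
$\frac{A{\left(-89,-5 \right)}}{W{\left(85,-61 \right)}} = \frac{0}{\frac{58}{7}} = 0 \cdot \frac{7}{58} = 0$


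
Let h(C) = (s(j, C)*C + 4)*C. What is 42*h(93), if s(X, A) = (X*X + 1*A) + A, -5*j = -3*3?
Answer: 1718964198/25 ≈ 6.8759e+7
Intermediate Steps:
j = 9/5 (j = -(-3)*3/5 = -⅕*(-9) = 9/5 ≈ 1.8000)
s(X, A) = X² + 2*A (s(X, A) = (X² + A) + A = (A + X²) + A = X² + 2*A)
h(C) = C*(4 + C*(81/25 + 2*C)) (h(C) = (((9/5)² + 2*C)*C + 4)*C = ((81/25 + 2*C)*C + 4)*C = (C*(81/25 + 2*C) + 4)*C = (4 + C*(81/25 + 2*C))*C = C*(4 + C*(81/25 + 2*C)))
42*h(93) = 42*((1/25)*93*(100 + 93*(81 + 50*93))) = 42*((1/25)*93*(100 + 93*(81 + 4650))) = 42*((1/25)*93*(100 + 93*4731)) = 42*((1/25)*93*(100 + 439983)) = 42*((1/25)*93*440083) = 42*(40927719/25) = 1718964198/25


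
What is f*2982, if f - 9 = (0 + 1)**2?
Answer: 29820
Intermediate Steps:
f = 10 (f = 9 + (0 + 1)**2 = 9 + 1**2 = 9 + 1 = 10)
f*2982 = 10*2982 = 29820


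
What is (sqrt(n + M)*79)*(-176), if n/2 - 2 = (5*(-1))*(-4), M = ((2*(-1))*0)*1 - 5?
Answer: -13904*sqrt(39) ≈ -86831.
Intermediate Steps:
M = -5 (M = -2*0*1 - 5 = 0*1 - 5 = 0 - 5 = -5)
n = 44 (n = 4 + 2*((5*(-1))*(-4)) = 4 + 2*(-5*(-4)) = 4 + 2*20 = 4 + 40 = 44)
(sqrt(n + M)*79)*(-176) = (sqrt(44 - 5)*79)*(-176) = (sqrt(39)*79)*(-176) = (79*sqrt(39))*(-176) = -13904*sqrt(39)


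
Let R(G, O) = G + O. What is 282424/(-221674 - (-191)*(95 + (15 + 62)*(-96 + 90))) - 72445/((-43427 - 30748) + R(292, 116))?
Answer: 101259629/7174357119 ≈ 0.014114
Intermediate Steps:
282424/(-221674 - (-191)*(95 + (15 + 62)*(-96 + 90))) - 72445/((-43427 - 30748) + R(292, 116)) = 282424/(-221674 - (-191)*(95 + (15 + 62)*(-96 + 90))) - 72445/((-43427 - 30748) + (292 + 116)) = 282424/(-221674 - (-191)*(95 + 77*(-6))) - 72445/(-74175 + 408) = 282424/(-221674 - (-191)*(95 - 462)) - 72445/(-73767) = 282424/(-221674 - (-191)*(-367)) - 72445*(-1/73767) = 282424/(-221674 - 1*70097) + 72445/73767 = 282424/(-221674 - 70097) + 72445/73767 = 282424/(-291771) + 72445/73767 = 282424*(-1/291771) + 72445/73767 = -282424/291771 + 72445/73767 = 101259629/7174357119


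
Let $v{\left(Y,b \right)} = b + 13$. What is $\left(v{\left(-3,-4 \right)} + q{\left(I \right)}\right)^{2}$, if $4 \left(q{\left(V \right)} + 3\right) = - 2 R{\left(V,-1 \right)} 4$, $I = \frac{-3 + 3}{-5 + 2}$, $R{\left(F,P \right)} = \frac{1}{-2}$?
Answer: $49$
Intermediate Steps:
$v{\left(Y,b \right)} = 13 + b$
$R{\left(F,P \right)} = - \frac{1}{2}$
$I = 0$ ($I = \frac{0}{-3} = 0 \left(- \frac{1}{3}\right) = 0$)
$q{\left(V \right)} = -2$ ($q{\left(V \right)} = -3 + \frac{\left(-2\right) \left(- \frac{1}{2}\right) 4}{4} = -3 + \frac{1 \cdot 4}{4} = -3 + \frac{1}{4} \cdot 4 = -3 + 1 = -2$)
$\left(v{\left(-3,-4 \right)} + q{\left(I \right)}\right)^{2} = \left(\left(13 - 4\right) - 2\right)^{2} = \left(9 - 2\right)^{2} = 7^{2} = 49$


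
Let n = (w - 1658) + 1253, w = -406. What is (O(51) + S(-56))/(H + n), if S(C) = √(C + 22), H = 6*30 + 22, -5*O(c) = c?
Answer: 17/1015 - I*√34/609 ≈ 0.016749 - 0.0095746*I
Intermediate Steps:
O(c) = -c/5
H = 202 (H = 180 + 22 = 202)
S(C) = √(22 + C)
n = -811 (n = (-406 - 1658) + 1253 = -2064 + 1253 = -811)
(O(51) + S(-56))/(H + n) = (-⅕*51 + √(22 - 56))/(202 - 811) = (-51/5 + √(-34))/(-609) = (-51/5 + I*√34)*(-1/609) = 17/1015 - I*√34/609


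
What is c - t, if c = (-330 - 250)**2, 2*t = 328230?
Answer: 172285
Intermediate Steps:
t = 164115 (t = (1/2)*328230 = 164115)
c = 336400 (c = (-580)**2 = 336400)
c - t = 336400 - 1*164115 = 336400 - 164115 = 172285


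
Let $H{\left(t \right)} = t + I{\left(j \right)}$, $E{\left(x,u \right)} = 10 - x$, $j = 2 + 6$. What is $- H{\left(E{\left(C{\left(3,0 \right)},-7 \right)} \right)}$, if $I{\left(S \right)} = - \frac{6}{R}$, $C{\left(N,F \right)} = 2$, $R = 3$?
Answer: $-6$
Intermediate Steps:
$j = 8$
$I{\left(S \right)} = -2$ ($I{\left(S \right)} = - \frac{6}{3} = \left(-6\right) \frac{1}{3} = -2$)
$H{\left(t \right)} = -2 + t$ ($H{\left(t \right)} = t - 2 = -2 + t$)
$- H{\left(E{\left(C{\left(3,0 \right)},-7 \right)} \right)} = - (-2 + \left(10 - 2\right)) = - (-2 + 8) = \left(-1\right) 6 = -6$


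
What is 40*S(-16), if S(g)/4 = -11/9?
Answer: -1760/9 ≈ -195.56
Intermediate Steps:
S(g) = -44/9 (S(g) = 4*(-11/9) = -44/9)
40*S(-16) = 40*(-44/9) = -1760/9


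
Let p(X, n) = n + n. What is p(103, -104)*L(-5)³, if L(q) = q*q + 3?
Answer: -4566016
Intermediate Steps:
p(X, n) = 2*n
L(q) = 3 + q² (L(q) = q² + 3 = 3 + q²)
p(103, -104)*L(-5)³ = (2*(-104))*(3 + (-5)²)³ = -208*(3 + 25)³ = -208*28³ = -208*21952 = -4566016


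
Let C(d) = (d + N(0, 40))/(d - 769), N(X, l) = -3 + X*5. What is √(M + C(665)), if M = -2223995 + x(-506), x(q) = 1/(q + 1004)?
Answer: I*√93213848566761/6474 ≈ 1491.3*I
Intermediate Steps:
x(q) = 1/(1004 + q)
N(X, l) = -3 + 5*X
C(d) = (-3 + d)/(-769 + d) (C(d) = (d + (-3 + 5*0))/(d - 769) = (d + (-3 + 0))/(-769 + d) = (d - 3)/(-769 + d) = (-3 + d)/(-769 + d))
M = -1107549509/498 (M = -2223995 + 1/(1004 - 506) = -2223995 + 1/498 = -1107549509/498 ≈ -2.2240e+6)
√(M + C(665)) = √(-1107549509/498 + (-3 + 665)/(-769 + 665)) = √(-1107549509/498 + 662/(-104)) = √(-1107549509/498 - 1/104*662) = √(-1107549509/498 - 331/52) = √(-28796369653/12948) = I*√93213848566761/6474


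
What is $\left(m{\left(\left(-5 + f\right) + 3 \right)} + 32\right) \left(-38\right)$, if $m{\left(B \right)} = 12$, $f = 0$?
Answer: $-1672$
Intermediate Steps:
$\left(m{\left(\left(-5 + f\right) + 3 \right)} + 32\right) \left(-38\right) = \left(12 + 32\right) \left(-38\right) = 44 \left(-38\right) = -1672$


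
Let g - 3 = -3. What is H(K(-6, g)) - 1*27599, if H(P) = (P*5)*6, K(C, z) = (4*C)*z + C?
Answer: -27779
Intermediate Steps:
g = 0 (g = 3 - 3 = 0)
K(C, z) = C + 4*C*z (K(C, z) = 4*C*z + C = C + 4*C*z)
H(P) = 30*P (H(P) = (5*P)*6 = 30*P)
H(K(-6, g)) - 1*27599 = 30*(-6*(1 + 4*0)) - 1*27599 = 30*(-6*(1 + 0)) - 27599 = 30*(-6*1) - 27599 = 30*(-6) - 27599 = -180 - 27599 = -27779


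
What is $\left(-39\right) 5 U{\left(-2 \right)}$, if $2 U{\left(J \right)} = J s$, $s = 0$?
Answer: $0$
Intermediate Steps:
$U{\left(J \right)} = 0$ ($U{\left(J \right)} = \frac{J 0}{2} = \frac{1}{2} \cdot 0 = 0$)
$\left(-39\right) 5 U{\left(-2 \right)} = \left(-39\right) 5 \cdot 0 = \left(-195\right) 0 = 0$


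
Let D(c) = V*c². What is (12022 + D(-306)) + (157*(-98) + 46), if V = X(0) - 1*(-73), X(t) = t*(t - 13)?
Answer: 6832110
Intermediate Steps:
X(t) = t*(-13 + t)
V = 73 (V = 0*(-13 + 0) - 1*(-73) = 0*(-13) + 73 = 0 + 73 = 73)
D(c) = 73*c²
(12022 + D(-306)) + (157*(-98) + 46) = (12022 + 73*(-306)²) + (157*(-98) + 46) = (12022 + 73*93636) + (-15386 + 46) = (12022 + 6835428) - 15340 = 6847450 - 15340 = 6832110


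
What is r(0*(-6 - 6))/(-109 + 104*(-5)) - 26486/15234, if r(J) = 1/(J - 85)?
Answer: -708029378/407242905 ≈ -1.7386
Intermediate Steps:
r(J) = 1/(-85 + J)
r(0*(-6 - 6))/(-109 + 104*(-5)) - 26486/15234 = 1/((-85 + 0*(-6 - 6))*(-109 + 104*(-5))) - 26486/15234 = 1/((-85 + 0*(-12))*(-109 - 520)) - 26486*1/15234 = 1/((-85 + 0)*(-629)) - 13243/7617 = -1/629/(-85) - 13243/7617 = -1/85*(-1/629) - 13243/7617 = 1/53465 - 13243/7617 = -708029378/407242905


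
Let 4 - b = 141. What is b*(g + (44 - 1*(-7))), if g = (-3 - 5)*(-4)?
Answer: -11371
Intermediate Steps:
g = 32 (g = -8*(-4) = 32)
b = -137 (b = 4 - 1*141 = 4 - 141 = -137)
b*(g + (44 - 1*(-7))) = -137*(32 + (44 - 1*(-7))) = -137*(32 + (44 + 7)) = -137*(32 + 51) = -137*83 = -11371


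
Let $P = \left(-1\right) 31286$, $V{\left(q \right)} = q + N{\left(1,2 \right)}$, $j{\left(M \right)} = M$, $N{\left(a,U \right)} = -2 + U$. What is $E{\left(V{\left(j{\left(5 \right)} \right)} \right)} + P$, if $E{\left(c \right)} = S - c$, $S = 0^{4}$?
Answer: $-31291$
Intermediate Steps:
$V{\left(q \right)} = q$ ($V{\left(q \right)} = q + \left(-2 + 2\right) = q + 0 = q$)
$S = 0$
$E{\left(c \right)} = - c$ ($E{\left(c \right)} = 0 - c = - c$)
$P = -31286$
$E{\left(V{\left(j{\left(5 \right)} \right)} \right)} + P = \left(-1\right) 5 - 31286 = -5 - 31286 = -31291$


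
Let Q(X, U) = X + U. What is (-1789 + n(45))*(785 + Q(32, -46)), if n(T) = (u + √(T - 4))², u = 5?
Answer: -1328433 + 7710*√41 ≈ -1.2791e+6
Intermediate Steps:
Q(X, U) = U + X
n(T) = (5 + √(-4 + T))² (n(T) = (5 + √(T - 4))² = (5 + √(-4 + T))²)
(-1789 + n(45))*(785 + Q(32, -46)) = (-1789 + (5 + √(-4 + 45))²)*(785 + (-46 + 32)) = (-1789 + (5 + √41)²)*(785 - 14) = (-1789 + (5 + √41)²)*771 = -1379319 + 771*(5 + √41)²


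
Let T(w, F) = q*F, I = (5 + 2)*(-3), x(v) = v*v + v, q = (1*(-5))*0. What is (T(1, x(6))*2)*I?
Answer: 0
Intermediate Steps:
q = 0 (q = -5*0 = 0)
x(v) = v + v² (x(v) = v² + v = v + v²)
I = -21 (I = 7*(-3) = -21)
T(w, F) = 0 (T(w, F) = 0*F = 0)
(T(1, x(6))*2)*I = (0*2)*(-21) = 0*(-21) = 0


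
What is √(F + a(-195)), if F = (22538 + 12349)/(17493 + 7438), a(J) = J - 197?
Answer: I*√242779698515/24931 ≈ 19.764*I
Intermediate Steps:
a(J) = -197 + J
F = 34887/24931 ≈ 1.3993
√(F + a(-195)) = √(34887/24931 + (-197 - 195)) = √(34887/24931 - 392) = √(-9738065/24931) = I*√242779698515/24931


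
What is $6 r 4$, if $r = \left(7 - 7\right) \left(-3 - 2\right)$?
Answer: $0$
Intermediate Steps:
$r = 0$ ($r = 0 \left(-5\right) = 0$)
$6 r 4 = 6 \cdot 0 \cdot 4 = 0 \cdot 4 = 0$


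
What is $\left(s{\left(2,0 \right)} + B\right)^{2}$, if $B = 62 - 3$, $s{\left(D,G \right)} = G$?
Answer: $3481$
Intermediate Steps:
$B = 59$
$\left(s{\left(2,0 \right)} + B\right)^{2} = \left(0 + 59\right)^{2} = 59^{2} = 3481$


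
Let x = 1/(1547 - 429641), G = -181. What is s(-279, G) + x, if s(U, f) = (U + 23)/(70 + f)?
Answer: 36530651/15839478 ≈ 2.3063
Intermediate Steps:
s(U, f) = (23 + U)/(70 + f)
x = -1/428094 (x = 1/(-428094) = -1/428094 ≈ -2.3359e-6)
s(-279, G) + x = (23 - 279)/(70 - 181) - 1/428094 = -256/(-111) - 1/428094 = -1/111*(-256) - 1/428094 = 256/111 - 1/428094 = 36530651/15839478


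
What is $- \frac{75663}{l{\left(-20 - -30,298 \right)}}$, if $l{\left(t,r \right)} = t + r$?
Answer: $- \frac{10809}{44} \approx -245.66$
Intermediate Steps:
$l{\left(t,r \right)} = r + t$
$- \frac{75663}{l{\left(-20 - -30,298 \right)}} = - \frac{75663}{298 - -10} = - \frac{75663}{298 + \left(-20 + 30\right)} = - \frac{75663}{298 + 10} = - \frac{75663}{308} = \left(-75663\right) \frac{1}{308} = - \frac{10809}{44}$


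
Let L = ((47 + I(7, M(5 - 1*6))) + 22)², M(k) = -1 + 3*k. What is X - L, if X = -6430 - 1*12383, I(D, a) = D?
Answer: -24589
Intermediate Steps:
L = 5776 (L = ((47 + 7) + 22)² = (54 + 22)² = 76² = 5776)
X = -18813 (X = -6430 - 12383 = -18813)
X - L = -18813 - 1*5776 = -18813 - 5776 = -24589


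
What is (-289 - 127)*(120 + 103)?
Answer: -92768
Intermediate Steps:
(-289 - 127)*(120 + 103) = -416*223 = -92768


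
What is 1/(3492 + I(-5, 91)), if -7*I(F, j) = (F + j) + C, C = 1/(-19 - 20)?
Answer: 39/135709 ≈ 0.00028738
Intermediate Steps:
C = -1/39 (C = 1/(-39) = -1/39 ≈ -0.025641)
I(F, j) = 1/273 - F/7 - j/7 (I(F, j) = -((F + j) - 1/39)/7 = -(-1/39 + F + j)/7 = 1/273 - F/7 - j/7)
1/(3492 + I(-5, 91)) = 1/(3492 + (1/273 - ⅐*(-5) - ⅐*91)) = 1/(3492 + (1/273 + 5/7 - 13)) = 1/(3492 - 479/39) = 1/(135709/39) = 39/135709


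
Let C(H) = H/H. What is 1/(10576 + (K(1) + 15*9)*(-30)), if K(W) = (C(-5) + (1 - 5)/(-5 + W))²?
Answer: 1/6406 ≈ 0.00015610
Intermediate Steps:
C(H) = 1
K(W) = (1 - 4/(-5 + W))² (K(W) = (1 + (1 - 5)/(-5 + W))² = (1 - 4/(-5 + W))²)
1/(10576 + (K(1) + 15*9)*(-30)) = 1/(10576 + ((-9 + 1)²/(-5 + 1)² + 15*9)*(-30)) = 1/(10576 + ((-8)²/(-4)² + 135)*(-30)) = 1/(10576 + (64*(1/16) + 135)*(-30)) = 1/(10576 + (4 + 135)*(-30)) = 1/(10576 + 139*(-30)) = 1/(10576 - 4170) = 1/6406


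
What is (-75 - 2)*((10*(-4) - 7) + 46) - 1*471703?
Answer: -471626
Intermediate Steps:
(-75 - 2)*((10*(-4) - 7) + 46) - 1*471703 = -77*((-40 - 7) + 46) - 471703 = -77*(-47 + 46) - 471703 = -77*(-1) - 471703 = 77 - 471703 = -471626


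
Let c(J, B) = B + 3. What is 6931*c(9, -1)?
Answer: 13862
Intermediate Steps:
c(J, B) = 3 + B
6931*c(9, -1) = 6931*(3 - 1) = 6931*2 = 13862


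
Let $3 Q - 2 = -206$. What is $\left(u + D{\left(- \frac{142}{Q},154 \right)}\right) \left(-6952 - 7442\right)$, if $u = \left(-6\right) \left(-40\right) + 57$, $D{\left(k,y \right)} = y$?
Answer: $-6491694$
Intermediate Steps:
$Q = -68$ ($Q = \frac{2}{3} + \frac{1}{3} \left(-206\right) = \frac{2}{3} - \frac{206}{3} = -68$)
$u = 297$ ($u = 240 + 57 = 297$)
$\left(u + D{\left(- \frac{142}{Q},154 \right)}\right) \left(-6952 - 7442\right) = \left(297 + 154\right) \left(-6952 - 7442\right) = 451 \left(-14394\right) = -6491694$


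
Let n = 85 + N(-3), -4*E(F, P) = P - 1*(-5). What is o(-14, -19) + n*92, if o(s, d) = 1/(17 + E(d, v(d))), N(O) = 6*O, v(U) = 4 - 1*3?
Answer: 191086/31 ≈ 6164.1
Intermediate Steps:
v(U) = 1 (v(U) = 4 - 3 = 1)
E(F, P) = -5/4 - P/4 (E(F, P) = -(P - 1*(-5))/4 = -(P + 5)/4 = -(5 + P)/4 = -5/4 - P/4)
n = 67 (n = 85 + 6*(-3) = 85 - 18 = 67)
o(s, d) = 2/31 (o(s, d) = 1/(17 + (-5/4 - 1/4*1)) = 1/(17 + (-5/4 - 1/4)) = 1/(17 - 3/2) = 1/(31/2) = 2/31)
o(-14, -19) + n*92 = 2/31 + 67*92 = 2/31 + 6164 = 191086/31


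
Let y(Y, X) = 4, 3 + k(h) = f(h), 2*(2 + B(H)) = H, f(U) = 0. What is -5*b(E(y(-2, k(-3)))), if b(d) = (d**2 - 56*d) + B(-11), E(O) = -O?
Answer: -2325/2 ≈ -1162.5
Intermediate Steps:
B(H) = -2 + H/2
k(h) = -3 (k(h) = -3 + 0 = -3)
b(d) = -15/2 + d**2 - 56*d (b(d) = (d**2 - 56*d) + (-2 + (1/2)*(-11)) = (d**2 - 56*d) + (-2 - 11/2) = (d**2 - 56*d) - 15/2 = -15/2 + d**2 - 56*d)
-5*b(E(y(-2, k(-3)))) = -5*(-15/2 + (-1*4)**2 - (-56)*4) = -5*(-15/2 + (-4)**2 - 56*(-4)) = -5*(-15/2 + 16 + 224) = -5*465/2 = -2325/2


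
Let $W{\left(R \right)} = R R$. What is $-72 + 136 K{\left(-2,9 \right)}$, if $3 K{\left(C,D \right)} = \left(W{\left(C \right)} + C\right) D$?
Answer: $744$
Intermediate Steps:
$W{\left(R \right)} = R^{2}$
$K{\left(C,D \right)} = \frac{D \left(C + C^{2}\right)}{3}$ ($K{\left(C,D \right)} = \frac{\left(C^{2} + C\right) D}{3} = \frac{\left(C + C^{2}\right) D}{3} = \frac{D \left(C + C^{2}\right)}{3}$)
$-72 + 136 K{\left(-2,9 \right)} = -72 + 136 \cdot \frac{1}{3} \left(-2\right) 9 \left(1 - 2\right) = -72 + 136 \cdot \frac{1}{3} \left(-2\right) 9 \left(-1\right) = -72 + 136 \cdot 6 = -72 + 816 = 744$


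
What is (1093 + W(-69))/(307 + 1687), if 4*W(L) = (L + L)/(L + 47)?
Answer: 48161/87736 ≈ 0.54893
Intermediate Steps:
W(L) = L/(2*(47 + L)) (W(L) = ((L + L)/(L + 47))/4 = ((2*L)/(47 + L))/4 = (2*L/(47 + L))/4 = L/(2*(47 + L)))
(1093 + W(-69))/(307 + 1687) = (1093 + (½)*(-69)/(47 - 69))/(307 + 1687) = (1093 + (½)*(-69)/(-22))/1994 = (1093 + (½)*(-69)*(-1/22))*(1/1994) = (1093 + 69/44)*(1/1994) = (48161/44)*(1/1994) = 48161/87736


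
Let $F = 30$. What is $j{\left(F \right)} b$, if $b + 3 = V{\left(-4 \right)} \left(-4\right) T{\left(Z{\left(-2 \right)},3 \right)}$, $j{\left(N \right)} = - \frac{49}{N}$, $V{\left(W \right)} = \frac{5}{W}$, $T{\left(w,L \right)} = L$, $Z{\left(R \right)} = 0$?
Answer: $- \frac{98}{5} \approx -19.6$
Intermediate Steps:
$b = 12$ ($b = -3 + \frac{5}{-4} \left(-4\right) 3 = -3 + 5 \left(- \frac{1}{4}\right) \left(-4\right) 3 = -3 + \left(- \frac{5}{4}\right) \left(-4\right) 3 = -3 + 5 \cdot 3 = -3 + 15 = 12$)
$j{\left(F \right)} b = - \frac{49}{30} \cdot 12 = \left(-49\right) \frac{1}{30} \cdot 12 = \left(- \frac{49}{30}\right) 12 = - \frac{98}{5}$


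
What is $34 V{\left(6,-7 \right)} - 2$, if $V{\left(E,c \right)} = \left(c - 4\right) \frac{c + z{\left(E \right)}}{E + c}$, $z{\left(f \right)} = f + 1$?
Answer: $-2$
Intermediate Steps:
$z{\left(f \right)} = 1 + f$
$V{\left(E,c \right)} = \frac{\left(-4 + c\right) \left(1 + E + c\right)}{E + c}$ ($V{\left(E,c \right)} = \left(c - 4\right) \frac{c + \left(1 + E\right)}{E + c} = \left(-4 + c\right) \frac{1 + E + c}{E + c} = \frac{\left(-4 + c\right) \left(1 + E + c\right)}{E + c}$)
$34 V{\left(6,-7 \right)} - 2 = 34 \frac{-4 + \left(-7\right)^{2} - 24 - -21 + 6 \left(-7\right)}{6 - 7} - 2 = 34 \frac{-4 + 49 - 24 + 21 - 42}{-1} - 2 = 34 \left(\left(-1\right) 0\right) - 2 = 34 \cdot 0 - 2 = 0 - 2 = -2$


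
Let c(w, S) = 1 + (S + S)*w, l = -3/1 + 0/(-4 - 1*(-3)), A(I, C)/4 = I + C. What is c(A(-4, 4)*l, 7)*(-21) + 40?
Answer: 19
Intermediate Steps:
A(I, C) = 4*C + 4*I (A(I, C) = 4*(I + C) = 4*(C + I) = 4*C + 4*I)
l = -3 (l = -3*1 + 0/(-4 + 3) = -3 + 0/(-1) = -3 + 0*(-1) = -3 + 0 = -3)
c(w, S) = 1 + 2*S*w (c(w, S) = 1 + (2*S)*w = 1 + 2*S*w)
c(A(-4, 4)*l, 7)*(-21) + 40 = (1 + 2*7*((4*4 + 4*(-4))*(-3)))*(-21) + 40 = (1 + 2*7*((16 - 16)*(-3)))*(-21) + 40 = (1 + 2*7*(0*(-3)))*(-21) + 40 = (1 + 2*7*0)*(-21) + 40 = (1 + 0)*(-21) + 40 = 1*(-21) + 40 = -21 + 40 = 19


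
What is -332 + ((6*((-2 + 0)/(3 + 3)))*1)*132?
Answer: -596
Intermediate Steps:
-332 + ((6*((-2 + 0)/(3 + 3)))*1)*132 = -332 + ((6*(-2/6))*1)*132 = -332 + ((6*(-2*⅙))*1)*132 = -332 + ((6*(-⅓))*1)*132 = -332 - 2*1*132 = -332 - 2*132 = -332 - 264 = -596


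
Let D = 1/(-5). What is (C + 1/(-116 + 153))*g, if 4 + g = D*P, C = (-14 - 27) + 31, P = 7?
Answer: 9963/185 ≈ 53.854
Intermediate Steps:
D = -⅕ ≈ -0.20000
C = -10 (C = -41 + 31 = -10)
g = -27/5 (g = -4 - ⅕*7 = -4 - 7/5 = -27/5 ≈ -5.4000)
(C + 1/(-116 + 153))*g = (-10 + 1/(-116 + 153))*(-27/5) = (-10 + 1/37)*(-27/5) = -369/37*(-27/5) = 9963/185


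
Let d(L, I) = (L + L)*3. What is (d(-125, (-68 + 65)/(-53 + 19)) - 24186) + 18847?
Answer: -6089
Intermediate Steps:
d(L, I) = 6*L (d(L, I) = (2*L)*3 = 6*L)
(d(-125, (-68 + 65)/(-53 + 19)) - 24186) + 18847 = (6*(-125) - 24186) + 18847 = (-750 - 24186) + 18847 = -24936 + 18847 = -6089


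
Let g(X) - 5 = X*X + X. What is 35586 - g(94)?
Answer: 26651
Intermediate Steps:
g(X) = 5 + X + X² (g(X) = 5 + (X*X + X) = 5 + (X² + X) = 5 + (X + X²) = 5 + X + X²)
35586 - g(94) = 35586 - (5 + 94 + 94²) = 35586 - (5 + 94 + 8836) = 35586 - 1*8935 = 35586 - 8935 = 26651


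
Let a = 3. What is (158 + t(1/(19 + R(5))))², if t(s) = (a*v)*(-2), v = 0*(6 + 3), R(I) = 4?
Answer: 24964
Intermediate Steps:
v = 0 (v = 0*9 = 0)
t(s) = 0 (t(s) = (3*0)*(-2) = 0*(-2) = 0)
(158 + t(1/(19 + R(5))))² = (158 + 0)² = 158² = 24964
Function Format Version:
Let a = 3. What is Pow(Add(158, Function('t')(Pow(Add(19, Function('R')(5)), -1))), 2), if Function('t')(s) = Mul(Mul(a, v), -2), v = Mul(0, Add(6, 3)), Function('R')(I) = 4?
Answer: 24964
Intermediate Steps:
v = 0 (v = Mul(0, 9) = 0)
Function('t')(s) = 0 (Function('t')(s) = Mul(Mul(3, 0), -2) = Mul(0, -2) = 0)
Pow(Add(158, Function('t')(Pow(Add(19, Function('R')(5)), -1))), 2) = Pow(Add(158, 0), 2) = Pow(158, 2) = 24964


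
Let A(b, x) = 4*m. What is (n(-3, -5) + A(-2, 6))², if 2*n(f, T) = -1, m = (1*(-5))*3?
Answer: 14641/4 ≈ 3660.3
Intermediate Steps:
m = -15 (m = -5*3 = -15)
n(f, T) = -½ (n(f, T) = (½)*(-1) = -½)
A(b, x) = -60 (A(b, x) = 4*(-15) = -60)
(n(-3, -5) + A(-2, 6))² = (-½ - 60)² = (-121/2)² = 14641/4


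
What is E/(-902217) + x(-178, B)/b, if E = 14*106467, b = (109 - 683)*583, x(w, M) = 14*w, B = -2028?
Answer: -11822578396/7188564317 ≈ -1.6446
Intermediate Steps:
b = -334642 (b = -574*583 = -334642)
E = 1490538
E/(-902217) + x(-178, B)/b = 1490538/(-902217) + (14*(-178))/(-334642) = 1490538*(-1/902217) - 2492*(-1/334642) = -496846/300739 + 178/23903 = -11822578396/7188564317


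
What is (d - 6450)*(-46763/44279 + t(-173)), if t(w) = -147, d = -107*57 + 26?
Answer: 82097982848/44279 ≈ 1.8541e+6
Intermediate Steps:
d = -6073 (d = -6099 + 26 = -6073)
(d - 6450)*(-46763/44279 + t(-173)) = (-6073 - 6450)*(-46763/44279 - 147) = -12523*(-46763*1/44279 - 147) = -12523*(-46763/44279 - 147) = -12523*(-6555776/44279) = 82097982848/44279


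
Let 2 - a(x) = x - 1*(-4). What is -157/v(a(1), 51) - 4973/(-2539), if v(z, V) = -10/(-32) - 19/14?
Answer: 45227617/297063 ≈ 152.25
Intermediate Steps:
a(x) = -2 - x (a(x) = 2 - (x - 1*(-4)) = 2 - (x + 4) = 2 - (4 + x) = 2 + (-4 - x) = -2 - x)
v(z, V) = -117/112 (v(z, V) = -10*(-1/32) - 19*1/14 = 5/16 - 19/14 = -117/112)
-157/v(a(1), 51) - 4973/(-2539) = -157/(-117/112) - 4973/(-2539) = -157*(-112/117) - 4973*(-1/2539) = 17584/117 + 4973/2539 = 45227617/297063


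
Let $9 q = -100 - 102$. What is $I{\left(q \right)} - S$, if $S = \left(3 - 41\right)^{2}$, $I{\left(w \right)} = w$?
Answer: $- \frac{13198}{9} \approx -1466.4$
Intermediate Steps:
$q = - \frac{202}{9}$ ($q = \frac{-100 - 102}{9} = \frac{1}{9} \left(-202\right) = - \frac{202}{9} \approx -22.444$)
$S = 1444$ ($S = \left(3 - 41\right)^{2} = \left(-38\right)^{2} = 1444$)
$I{\left(q \right)} - S = - \frac{202}{9} - 1444 = - \frac{13198}{9}$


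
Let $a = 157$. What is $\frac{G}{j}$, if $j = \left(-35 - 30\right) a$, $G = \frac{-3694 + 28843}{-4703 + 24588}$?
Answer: $- \frac{25149}{202926425} \approx -0.00012393$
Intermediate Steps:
$G = \frac{25149}{19885} \approx 1.2647$
$j = -10205$ ($j = \left(-35 - 30\right) 157 = \left(-65\right) 157 = -10205$)
$\frac{G}{j} = \frac{25149}{19885 \left(-10205\right)} = \frac{25149}{19885} \left(- \frac{1}{10205}\right) = - \frac{25149}{202926425}$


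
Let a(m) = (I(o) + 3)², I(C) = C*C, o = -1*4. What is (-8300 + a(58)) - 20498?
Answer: -28437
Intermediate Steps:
o = -4
I(C) = C²
a(m) = 361 (a(m) = ((-4)² + 3)² = (16 + 3)² = 19² = 361)
(-8300 + a(58)) - 20498 = (-8300 + 361) - 20498 = -7939 - 20498 = -28437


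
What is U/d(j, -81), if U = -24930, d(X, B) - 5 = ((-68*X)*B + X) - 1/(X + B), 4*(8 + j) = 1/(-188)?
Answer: 1254742057440/2218287049093 ≈ 0.56564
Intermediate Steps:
j = -6017/752 (j = -8 + (¼)/(-188) = -8 + (¼)*(-1/188) = -8 - 1/752 = -6017/752 ≈ -8.0013)
d(X, B) = 5 + X - 1/(B + X) - 68*B*X (d(X, B) = 5 + (((-68*X)*B + X) - 1/(X + B)) = 5 + ((-68*B*X + X) - 1/(B + X)) = 5 + ((X - 68*B*X) - 1/(B + X)) = 5 + (X - 1/(B + X) - 68*B*X) = 5 + X - 1/(B + X) - 68*B*X)
U/d(j, -81) = -24930*(-81 - 6017/752)/(-1 + (-6017/752)² + 5*(-81) + 5*(-6017/752) - 81*(-6017/752) - 68*(-81)*(-6017/752)² - 68*(-6017/752)*(-81)²) = -24930*(-66929/(752*(-1 + 36204289/565504 - 405 - 30085/752 + 487377/752 - 68*(-81)*36204289/565504 - 68*(-6017/752)*6561))) = -24930*(-66929/(752*(-1 + 36204289/565504 - 405 - 30085/752 + 487377/752 + 49853305953/141376 + 671118129/188))) = -24930/((-752/66929*2218287049093/565504)) = -24930/(-2218287049093/50330608) = -24930*(-50330608/2218287049093) = 1254742057440/2218287049093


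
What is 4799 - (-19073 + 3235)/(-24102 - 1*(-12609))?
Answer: 55139069/11493 ≈ 4797.6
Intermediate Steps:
4799 - (-19073 + 3235)/(-24102 - 1*(-12609)) = 4799 - (-15838)/(-24102 + 12609) = 4799 - (-15838)/(-11493) = 4799 - (-15838)*(-1)/11493 = 4799 - 1*15838/11493 = 4799 - 15838/11493 = 55139069/11493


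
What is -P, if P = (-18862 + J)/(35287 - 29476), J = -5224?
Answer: 24086/5811 ≈ 4.1449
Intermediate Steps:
P = -24086/5811 (P = (-18862 - 5224)/(35287 - 29476) = -24086/5811 ≈ -4.1449)
-P = -1*(-24086/5811) = 24086/5811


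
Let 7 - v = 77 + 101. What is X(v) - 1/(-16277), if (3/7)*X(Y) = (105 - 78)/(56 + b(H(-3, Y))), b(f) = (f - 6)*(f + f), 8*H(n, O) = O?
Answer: 32853673/638725757 ≈ 0.051436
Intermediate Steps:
H(n, O) = O/8
b(f) = 2*f*(-6 + f) (b(f) = (-6 + f)*(2*f) = 2*f*(-6 + f))
v = -171 (v = 7 - (77 + 101) = 7 - 1*178 = 7 - 178 = -171)
X(Y) = 63/(56 + Y*(-6 + Y/8)/4) (X(Y) = 7*((105 - 78)/(56 + 2*(Y/8)*(-6 + Y/8)))/3 = 7*(27/(56 + Y*(-6 + Y/8)/4))/3 = 63/(56 + Y*(-6 + Y/8)/4))
X(v) - 1/(-16277) = 2016/(1792 - 171*(-48 - 171)) - 1/(-16277) = 2016/(1792 - 171*(-219)) - 1*(-1/16277) = 2016/(1792 + 37449) + 1/16277 = 2016/39241 + 1/16277 = 32853673/638725757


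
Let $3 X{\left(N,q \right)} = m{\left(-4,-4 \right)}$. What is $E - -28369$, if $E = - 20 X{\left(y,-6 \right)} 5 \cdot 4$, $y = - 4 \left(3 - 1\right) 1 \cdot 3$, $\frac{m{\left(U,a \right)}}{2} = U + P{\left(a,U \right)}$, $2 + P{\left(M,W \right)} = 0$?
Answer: $29969$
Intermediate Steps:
$P{\left(M,W \right)} = -2$ ($P{\left(M,W \right)} = -2 + 0 = -2$)
$m{\left(U,a \right)} = -4 + 2 U$ ($m{\left(U,a \right)} = 2 \left(U - 2\right) = 2 \left(-2 + U\right) = -4 + 2 U$)
$y = -24$ ($y = - 4 \cdot 2 \cdot 1 \cdot 3 = \left(-4\right) 2 \cdot 3 = \left(-8\right) 3 = -24$)
$X{\left(N,q \right)} = -4$ ($X{\left(N,q \right)} = \frac{-4 + 2 \left(-4\right)}{3} = \frac{-4 - 8}{3} = \frac{1}{3} \left(-12\right) = -4$)
$E = 1600$ ($E = \left(-20\right) \left(-4\right) 5 \cdot 4 = 80 \cdot 20 = 1600$)
$E - -28369 = 1600 - -28369 = 1600 + 28369 = 29969$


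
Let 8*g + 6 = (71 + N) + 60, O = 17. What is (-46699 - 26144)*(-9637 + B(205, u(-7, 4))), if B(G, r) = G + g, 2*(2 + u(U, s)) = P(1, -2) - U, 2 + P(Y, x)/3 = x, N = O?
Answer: 2743048851/4 ≈ 6.8576e+8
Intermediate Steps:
N = 17
P(Y, x) = -6 + 3*x
u(U, s) = -8 - U/2 (u(U, s) = -2 + ((-6 + 3*(-2)) - U)/2 = -2 + ((-6 - 6) - U)/2 = -2 + (-12 - U)/2 = -2 + (-6 - U/2) = -8 - U/2)
g = 71/4 (g = -3/4 + ((71 + 17) + 60)/8 = -3/4 + (88 + 60)/8 = -3/4 + (1/8)*148 = -3/4 + 37/2 = 71/4 ≈ 17.750)
B(G, r) = 71/4 + G (B(G, r) = G + 71/4 = 71/4 + G)
(-46699 - 26144)*(-9637 + B(205, u(-7, 4))) = (-46699 - 26144)*(-9637 + (71/4 + 205)) = -72843*(-9637 + 891/4) = -72843*(-37657/4) = 2743048851/4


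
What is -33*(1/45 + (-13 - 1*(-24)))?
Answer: -5456/15 ≈ -363.73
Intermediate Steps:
-33*(1/45 + (-13 - 1*(-24))) = -33*(1/45 + (-13 + 24)) = -33*(1/45 + 11) = -33*496/45 = -5456/15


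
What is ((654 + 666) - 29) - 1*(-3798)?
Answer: 5089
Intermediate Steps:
((654 + 666) - 29) - 1*(-3798) = (1320 - 29) + 3798 = 1291 + 3798 = 5089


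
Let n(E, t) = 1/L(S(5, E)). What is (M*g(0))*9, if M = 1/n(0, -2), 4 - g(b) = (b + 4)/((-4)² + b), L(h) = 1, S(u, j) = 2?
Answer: 135/4 ≈ 33.750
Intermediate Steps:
g(b) = 4 - (4 + b)/(16 + b) (g(b) = 4 - (b + 4)/((-4)² + b) = 4 - (4 + b)/(16 + b))
n(E, t) = 1 (n(E, t) = 1/1 = 1)
M = 1 (M = 1/1 = 1)
(M*g(0))*9 = (1*(3*(20 + 0)/(16 + 0)))*9 = (1*(3*20/16))*9 = (1*(3*(1/16)*20))*9 = (1*(15/4))*9 = (15/4)*9 = 135/4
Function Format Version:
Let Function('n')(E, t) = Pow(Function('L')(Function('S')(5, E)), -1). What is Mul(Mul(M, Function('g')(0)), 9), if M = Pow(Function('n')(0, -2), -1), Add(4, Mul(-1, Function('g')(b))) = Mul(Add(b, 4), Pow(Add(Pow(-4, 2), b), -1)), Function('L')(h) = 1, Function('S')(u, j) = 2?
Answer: Rational(135, 4) ≈ 33.750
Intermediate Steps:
Function('g')(b) = Add(4, Mul(-1, Pow(Add(16, b), -1), Add(4, b))) (Function('g')(b) = Add(4, Mul(-1, Mul(Add(b, 4), Pow(Add(Pow(-4, 2), b), -1)))) = Add(4, Mul(-1, Mul(Add(4, b), Pow(Add(16, b), -1)))) = Add(4, Mul(-1, Mul(Pow(Add(16, b), -1), Add(4, b)))) = Add(4, Mul(-1, Pow(Add(16, b), -1), Add(4, b))))
Function('n')(E, t) = 1 (Function('n')(E, t) = Pow(1, -1) = 1)
M = 1 (M = Pow(1, -1) = 1)
Mul(Mul(M, Function('g')(0)), 9) = Mul(Mul(1, Mul(3, Pow(Add(16, 0), -1), Add(20, 0))), 9) = Mul(Mul(1, Mul(3, Pow(16, -1), 20)), 9) = Mul(Mul(1, Mul(3, Rational(1, 16), 20)), 9) = Mul(Mul(1, Rational(15, 4)), 9) = Mul(Rational(15, 4), 9) = Rational(135, 4)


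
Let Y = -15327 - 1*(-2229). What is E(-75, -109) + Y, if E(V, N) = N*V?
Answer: -4923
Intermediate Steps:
Y = -13098 (Y = -15327 + 2229 = -13098)
E(-75, -109) + Y = -109*(-75) - 13098 = 8175 - 13098 = -4923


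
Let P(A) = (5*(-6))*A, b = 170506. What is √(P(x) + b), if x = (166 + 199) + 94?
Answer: 8*√2449 ≈ 395.90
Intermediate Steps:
x = 459 (x = 365 + 94 = 459)
P(A) = -30*A
√(P(x) + b) = √(-30*459 + 170506) = √(-13770 + 170506) = √156736 = 8*√2449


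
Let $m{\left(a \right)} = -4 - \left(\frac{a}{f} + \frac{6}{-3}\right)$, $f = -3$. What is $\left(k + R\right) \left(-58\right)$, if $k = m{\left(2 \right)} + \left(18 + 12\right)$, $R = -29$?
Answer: $\frac{58}{3} \approx 19.333$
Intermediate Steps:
$m{\left(a \right)} = -2 + \frac{a}{3}$ ($m{\left(a \right)} = -4 - \left(\frac{a}{-3} + \frac{6}{-3}\right) = -4 - \left(a \left(- \frac{1}{3}\right) + 6 \left(- \frac{1}{3}\right)\right) = -4 - \left(- \frac{a}{3} - 2\right) = -4 - \left(-2 - \frac{a}{3}\right) = -4 + \left(2 + \frac{a}{3}\right) = -2 + \frac{a}{3}$)
$k = \frac{86}{3}$ ($k = \left(-2 + \frac{1}{3} \cdot 2\right) + \left(18 + 12\right) = \left(-2 + \frac{2}{3}\right) + 30 = - \frac{4}{3} + 30 = \frac{86}{3} \approx 28.667$)
$\left(k + R\right) \left(-58\right) = \left(\frac{86}{3} - 29\right) \left(-58\right) = \left(- \frac{1}{3}\right) \left(-58\right) = \frac{58}{3}$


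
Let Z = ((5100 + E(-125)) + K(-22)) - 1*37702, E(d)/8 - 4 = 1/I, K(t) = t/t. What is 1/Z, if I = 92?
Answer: -23/749085 ≈ -3.0704e-5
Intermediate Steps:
K(t) = 1
E(d) = 738/23 (E(d) = 32 + 8/92 = 32 + 8*(1/92) = 32 + 2/23 = 738/23)
Z = -749085/23 (Z = ((5100 + 738/23) + 1) - 1*37702 = (118038/23 + 1) - 37702 = 118061/23 - 37702 = -749085/23 ≈ -32569.)
1/Z = 1/(-749085/23) = -23/749085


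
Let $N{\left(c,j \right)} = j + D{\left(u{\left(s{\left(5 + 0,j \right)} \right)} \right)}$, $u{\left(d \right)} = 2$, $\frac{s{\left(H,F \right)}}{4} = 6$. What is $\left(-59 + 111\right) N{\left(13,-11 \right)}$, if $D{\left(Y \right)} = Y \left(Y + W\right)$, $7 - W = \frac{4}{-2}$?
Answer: $572$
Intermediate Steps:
$s{\left(H,F \right)} = 24$ ($s{\left(H,F \right)} = 4 \cdot 6 = 24$)
$W = 9$ ($W = 7 - \frac{4}{-2} = 7 - 4 \left(- \frac{1}{2}\right) = 7 - -2 = 7 + 2 = 9$)
$D{\left(Y \right)} = Y \left(9 + Y\right)$ ($D{\left(Y \right)} = Y \left(Y + 9\right) = Y \left(9 + Y\right)$)
$N{\left(c,j \right)} = 22 + j$ ($N{\left(c,j \right)} = j + 2 \left(9 + 2\right) = j + 2 \cdot 11 = j + 22 = 22 + j$)
$\left(-59 + 111\right) N{\left(13,-11 \right)} = \left(-59 + 111\right) \left(22 - 11\right) = 52 \cdot 11 = 572$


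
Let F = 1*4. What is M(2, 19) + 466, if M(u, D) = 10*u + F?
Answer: 490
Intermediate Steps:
F = 4
M(u, D) = 4 + 10*u (M(u, D) = 10*u + 4 = 4 + 10*u)
M(2, 19) + 466 = (4 + 10*2) + 466 = (4 + 20) + 466 = 24 + 466 = 490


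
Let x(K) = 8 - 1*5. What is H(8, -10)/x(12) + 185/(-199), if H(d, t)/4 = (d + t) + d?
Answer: 1407/199 ≈ 7.0704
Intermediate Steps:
H(d, t) = 4*t + 8*d (H(d, t) = 4*((d + t) + d) = 4*(t + 2*d) = 4*t + 8*d)
x(K) = 3 (x(K) = 8 - 5 = 3)
H(8, -10)/x(12) + 185/(-199) = (4*(-10) + 8*8)/3 + 185/(-199) = (-40 + 64)*(⅓) + 185*(-1/199) = 24*(⅓) - 185/199 = 8 - 185/199 = 1407/199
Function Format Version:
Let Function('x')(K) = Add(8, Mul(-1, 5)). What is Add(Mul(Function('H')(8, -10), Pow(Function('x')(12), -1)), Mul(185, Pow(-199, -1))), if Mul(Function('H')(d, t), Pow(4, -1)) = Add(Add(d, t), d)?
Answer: Rational(1407, 199) ≈ 7.0704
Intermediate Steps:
Function('H')(d, t) = Add(Mul(4, t), Mul(8, d)) (Function('H')(d, t) = Mul(4, Add(Add(d, t), d)) = Mul(4, Add(t, Mul(2, d))) = Add(Mul(4, t), Mul(8, d)))
Function('x')(K) = 3 (Function('x')(K) = Add(8, -5) = 3)
Add(Mul(Function('H')(8, -10), Pow(Function('x')(12), -1)), Mul(185, Pow(-199, -1))) = Add(Mul(Add(Mul(4, -10), Mul(8, 8)), Pow(3, -1)), Mul(185, Pow(-199, -1))) = Add(Mul(Add(-40, 64), Rational(1, 3)), Mul(185, Rational(-1, 199))) = Add(Mul(24, Rational(1, 3)), Rational(-185, 199)) = Add(8, Rational(-185, 199)) = Rational(1407, 199)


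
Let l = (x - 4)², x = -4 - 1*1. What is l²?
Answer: 6561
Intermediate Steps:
x = -5 (x = -4 - 1 = -5)
l = 81 (l = (-5 - 4)² = (-9)² = 81)
l² = 81² = 6561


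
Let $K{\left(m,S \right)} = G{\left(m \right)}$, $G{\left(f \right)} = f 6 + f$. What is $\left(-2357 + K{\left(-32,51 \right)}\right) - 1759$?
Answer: $-4340$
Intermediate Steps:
$G{\left(f \right)} = 7 f$ ($G{\left(f \right)} = 6 f + f = 7 f$)
$K{\left(m,S \right)} = 7 m$
$\left(-2357 + K{\left(-32,51 \right)}\right) - 1759 = \left(-2357 + 7 \left(-32\right)\right) - 1759 = \left(-2357 - 224\right) - 1759 = -2581 - 1759 = -4340$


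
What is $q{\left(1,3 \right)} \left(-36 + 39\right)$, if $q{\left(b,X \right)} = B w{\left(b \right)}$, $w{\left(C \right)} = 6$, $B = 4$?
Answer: $72$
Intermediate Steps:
$q{\left(b,X \right)} = 24$ ($q{\left(b,X \right)} = 4 \cdot 6 = 24$)
$q{\left(1,3 \right)} \left(-36 + 39\right) = 24 \left(-36 + 39\right) = 24 \cdot 3 = 72$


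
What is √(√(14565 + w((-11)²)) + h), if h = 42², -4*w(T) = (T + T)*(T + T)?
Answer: √(1764 + 2*I*√19) ≈ 42.0 + 0.1038*I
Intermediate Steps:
w(T) = -T² (w(T) = -(T + T)*(T + T)/4 = -2*T*2*T/4 = -T²)
h = 1764
√(√(14565 + w((-11)²)) + h) = √(√(14565 - ((-11)²)²) + 1764) = √(√(14565 - 1*121²) + 1764) = √(√(14565 - 1*14641) + 1764) = √(√(14565 - 14641) + 1764) = √(√(-76) + 1764) = √(2*I*√19 + 1764) = √(1764 + 2*I*√19)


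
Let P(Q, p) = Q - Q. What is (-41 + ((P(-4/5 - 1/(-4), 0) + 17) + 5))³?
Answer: -6859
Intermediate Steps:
P(Q, p) = 0
(-41 + ((P(-4/5 - 1/(-4), 0) + 17) + 5))³ = (-41 + ((0 + 17) + 5))³ = (-41 + (17 + 5))³ = (-41 + 22)³ = (-19)³ = -6859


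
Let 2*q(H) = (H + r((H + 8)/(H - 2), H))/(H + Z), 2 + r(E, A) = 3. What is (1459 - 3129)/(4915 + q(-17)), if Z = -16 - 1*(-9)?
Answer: -2505/7373 ≈ -0.33975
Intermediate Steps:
r(E, A) = 1 (r(E, A) = -2 + 3 = 1)
Z = -7 (Z = -16 + 9 = -7)
q(H) = (1 + H)/(2*(-7 + H)) (q(H) = ((H + 1)/(H - 7))/2 = ((1 + H)/(-7 + H))/2 = (1 + H)/(2*(-7 + H)))
(1459 - 3129)/(4915 + q(-17)) = (1459 - 3129)/(4915 + (1 - 17)/(2*(-7 - 17))) = -1670/(4915 + (½)*(-16)/(-24)) = -1670/(4915 + (½)*(-1/24)*(-16)) = -1670/(4915 + ⅓) = -1670/14746/3 = -1670*3/14746 = -2505/7373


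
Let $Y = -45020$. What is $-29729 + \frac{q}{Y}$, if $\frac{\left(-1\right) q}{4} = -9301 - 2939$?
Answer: $- \frac{66922427}{2251} \approx -29730.0$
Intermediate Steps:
$q = 48960$ ($q = - 4 \left(-9301 - 2939\right) = \left(-4\right) \left(-12240\right) = 48960$)
$-29729 + \frac{q}{Y} = -29729 + \frac{48960}{-45020} = -29729 + 48960 \left(- \frac{1}{45020}\right) = -29729 - \frac{2448}{2251} = - \frac{66922427}{2251}$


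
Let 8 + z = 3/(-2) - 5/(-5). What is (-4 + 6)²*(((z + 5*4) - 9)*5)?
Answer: 50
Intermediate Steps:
z = -17/2 (z = -8 + (3/(-2) - 5/(-5)) = -8 + (3*(-½) - 5*(-⅕)) = -8 + (-3/2 + 1) = -8 - ½ = -17/2 ≈ -8.5000)
(-4 + 6)²*(((z + 5*4) - 9)*5) = (-4 + 6)²*(((-17/2 + 5*4) - 9)*5) = 2²*(((-17/2 + 20) - 9)*5) = 4*((23/2 - 9)*5) = 4*((5/2)*5) = 4*(25/2) = 50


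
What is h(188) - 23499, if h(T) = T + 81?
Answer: -23230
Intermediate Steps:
h(T) = 81 + T
h(188) - 23499 = (81 + 188) - 23499 = 269 - 23499 = -23230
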